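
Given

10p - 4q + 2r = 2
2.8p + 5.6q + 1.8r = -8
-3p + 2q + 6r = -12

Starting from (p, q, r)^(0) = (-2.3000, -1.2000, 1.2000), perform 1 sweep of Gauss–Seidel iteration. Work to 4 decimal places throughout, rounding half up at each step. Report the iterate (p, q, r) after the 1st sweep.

(-0.5200, -1.5543, -1.7419)

Iteration 1:
  p = (2 - (-4)·-1.2000 - (2)·1.2000) / (10) = -0.5200
  q = (-8 - (2.8)·-0.5200 - (1.8)·1.2000) / (5.6) = -1.5543
  r = (-12 - (-3)·-0.5200 - (2)·-1.5543) / (6) = -1.7419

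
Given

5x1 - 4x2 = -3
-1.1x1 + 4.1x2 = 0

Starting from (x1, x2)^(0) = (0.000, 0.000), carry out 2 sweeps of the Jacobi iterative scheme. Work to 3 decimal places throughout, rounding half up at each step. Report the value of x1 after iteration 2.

-0.600

Iteration 1:
  x1 = (-3 - (-4)·0.000) / (5) = -0.600
  x2 = (0 - (-1.1)·0.000) / (4.1) = 0.000
Iteration 2:
  x1 = (-3 - (-4)·0.000) / (5) = -0.600
  x2 = (0 - (-1.1)·-0.600) / (4.1) = -0.161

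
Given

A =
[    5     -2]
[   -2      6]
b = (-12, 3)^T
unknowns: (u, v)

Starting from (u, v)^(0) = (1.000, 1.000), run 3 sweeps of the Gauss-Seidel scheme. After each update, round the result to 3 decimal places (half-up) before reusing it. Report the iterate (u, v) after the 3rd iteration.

(-2.529, -0.343)

Iteration 1:
  u = (-12 - (-2)·1.000) / (5) = -2.000
  v = (3 - (-2)·-2.000) / (6) = -0.167
Iteration 2:
  u = (-12 - (-2)·-0.167) / (5) = -2.467
  v = (3 - (-2)·-2.467) / (6) = -0.322
Iteration 3:
  u = (-12 - (-2)·-0.322) / (5) = -2.529
  v = (3 - (-2)·-2.529) / (6) = -0.343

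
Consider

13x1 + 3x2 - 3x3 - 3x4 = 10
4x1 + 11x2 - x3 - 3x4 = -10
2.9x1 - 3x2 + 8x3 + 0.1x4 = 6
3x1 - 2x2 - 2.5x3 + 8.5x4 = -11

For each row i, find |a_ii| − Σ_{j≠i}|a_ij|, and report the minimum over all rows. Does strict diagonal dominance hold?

row 1: |13| − (3+3+3) = 4
row 2: |11| − (4+1+3) = 3
row 3: |8| − (2.9+3+0.1) = 2
row 4: |8.5| − (3+2+2.5) = 1
minimum over rows = 1 → strictly diagonally dominant (convergence guaranteed)

1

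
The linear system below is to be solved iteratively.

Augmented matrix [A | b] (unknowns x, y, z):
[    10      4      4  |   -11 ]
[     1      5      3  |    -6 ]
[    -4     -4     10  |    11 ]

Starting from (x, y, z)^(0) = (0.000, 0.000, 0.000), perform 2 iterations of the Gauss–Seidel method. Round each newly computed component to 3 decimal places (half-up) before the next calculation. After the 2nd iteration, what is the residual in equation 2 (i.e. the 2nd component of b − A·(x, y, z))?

Iteration 1:
  x = (-11 - (4)·0.000 - (4)·0.000) / (10) = -1.100
  y = (-6 - (1)·-1.100 - (3)·0.000) / (5) = -0.980
  z = (11 - (-4)·-1.100 - (-4)·-0.980) / (10) = 0.268
Iteration 2:
  x = (-11 - (4)·-0.980 - (4)·0.268) / (10) = -0.815
  y = (-6 - (1)·-0.815 - (3)·0.268) / (5) = -1.198
  z = (11 - (-4)·-0.815 - (-4)·-1.198) / (10) = 0.295
Residual b − A·x = (0.762, -0.080, -0.002)

-0.080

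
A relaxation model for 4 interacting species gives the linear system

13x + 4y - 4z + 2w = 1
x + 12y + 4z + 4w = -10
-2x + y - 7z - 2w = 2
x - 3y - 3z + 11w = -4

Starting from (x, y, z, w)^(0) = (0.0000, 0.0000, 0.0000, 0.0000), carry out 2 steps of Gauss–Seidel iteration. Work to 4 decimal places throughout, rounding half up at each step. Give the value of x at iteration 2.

Iteration 1:
  x = (1 - (4)·0.0000 - (-4)·0.0000 - (2)·0.0000) / (13) = 0.0769
  y = (-10 - (1)·0.0769 - (4)·0.0000 - (4)·0.0000) / (12) = -0.8397
  z = (2 - (-2)·0.0769 - (1)·-0.8397 - (-2)·0.0000) / (-7) = -0.4276
  w = (-4 - (1)·0.0769 - (-3)·-0.8397 - (-3)·-0.4276) / (11) = -0.7163
Iteration 2:
  x = (1 - (4)·-0.8397 - (-4)·-0.4276 - (2)·-0.7163) / (13) = 0.3139
  y = (-10 - (1)·0.3139 - (4)·-0.4276 - (4)·-0.7163) / (12) = -0.4782
  z = (2 - (-2)·0.3139 - (1)·-0.4782 - (-2)·-0.7163) / (-7) = -0.2391
  w = (-4 - (1)·0.3139 - (-3)·-0.4782 - (-3)·-0.2391) / (11) = -0.5878

0.3139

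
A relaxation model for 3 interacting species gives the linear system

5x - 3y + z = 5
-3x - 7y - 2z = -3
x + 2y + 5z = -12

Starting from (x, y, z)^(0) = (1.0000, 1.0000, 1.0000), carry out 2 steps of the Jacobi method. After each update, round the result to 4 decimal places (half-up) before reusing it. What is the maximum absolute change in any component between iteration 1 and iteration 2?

Iteration 1:
  x = (5 - (-3)·1.0000 - (1)·1.0000) / (5) = 1.4000
  y = (-3 - (-3)·1.0000 - (-2)·1.0000) / (-7) = -0.2857
  z = (-12 - (1)·1.0000 - (2)·1.0000) / (5) = -3.0000
Iteration 2:
  x = (5 - (-3)·-0.2857 - (1)·-3.0000) / (5) = 1.4286
  y = (-3 - (-3)·1.4000 - (-2)·-3.0000) / (-7) = 0.6857
  z = (-12 - (1)·1.4000 - (2)·-0.2857) / (5) = -2.5657
Change: (0.0286, 0.9714, 0.4343) → max |·| = 0.9714

0.9714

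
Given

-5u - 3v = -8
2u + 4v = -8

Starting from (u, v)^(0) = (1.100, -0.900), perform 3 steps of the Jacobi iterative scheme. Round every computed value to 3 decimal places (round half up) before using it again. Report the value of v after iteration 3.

-3.565

Iteration 1:
  u = (-8 - (-3)·-0.900) / (-5) = 2.140
  v = (-8 - (2)·1.100) / (4) = -2.550
Iteration 2:
  u = (-8 - (-3)·-2.550) / (-5) = 3.130
  v = (-8 - (2)·2.140) / (4) = -3.070
Iteration 3:
  u = (-8 - (-3)·-3.070) / (-5) = 3.442
  v = (-8 - (2)·3.130) / (4) = -3.565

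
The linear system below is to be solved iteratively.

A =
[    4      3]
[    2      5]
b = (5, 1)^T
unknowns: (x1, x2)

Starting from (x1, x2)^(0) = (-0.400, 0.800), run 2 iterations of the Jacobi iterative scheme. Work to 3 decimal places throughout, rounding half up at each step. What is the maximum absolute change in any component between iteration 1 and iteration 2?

Iteration 1:
  x1 = (5 - (3)·0.800) / (4) = 0.650
  x2 = (1 - (2)·-0.400) / (5) = 0.360
Iteration 2:
  x1 = (5 - (3)·0.360) / (4) = 0.980
  x2 = (1 - (2)·0.650) / (5) = -0.060
Change: (0.330, -0.420) → max |·| = 0.420

0.420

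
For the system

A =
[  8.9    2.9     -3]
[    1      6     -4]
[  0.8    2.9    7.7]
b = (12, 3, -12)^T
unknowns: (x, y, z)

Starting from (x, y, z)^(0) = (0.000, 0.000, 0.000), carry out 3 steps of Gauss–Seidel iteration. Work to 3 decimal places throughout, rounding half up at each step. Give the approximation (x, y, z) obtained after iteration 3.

(1.167, -0.575, -1.463)

Iteration 1:
  x = (12 - (2.9)·0.000 - (-3)·0.000) / (8.9) = 1.348
  y = (3 - (1)·1.348 - (-4)·0.000) / (6) = 0.275
  z = (-12 - (0.8)·1.348 - (2.9)·0.275) / (7.7) = -1.802
Iteration 2:
  x = (12 - (2.9)·0.275 - (-3)·-1.802) / (8.9) = 0.651
  y = (3 - (1)·0.651 - (-4)·-1.802) / (6) = -0.810
  z = (-12 - (0.8)·0.651 - (2.9)·-0.810) / (7.7) = -1.321
Iteration 3:
  x = (12 - (2.9)·-0.810 - (-3)·-1.321) / (8.9) = 1.167
  y = (3 - (1)·1.167 - (-4)·-1.321) / (6) = -0.575
  z = (-12 - (0.8)·1.167 - (2.9)·-0.575) / (7.7) = -1.463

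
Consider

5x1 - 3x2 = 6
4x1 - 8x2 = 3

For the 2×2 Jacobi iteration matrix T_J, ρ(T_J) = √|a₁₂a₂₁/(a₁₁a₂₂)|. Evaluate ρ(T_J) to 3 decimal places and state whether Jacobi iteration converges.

a₁₂a₂₁/(a₁₁a₂₂) = (-3)·(4) / ((5)·(-8)) = 0.300000
ρ = √|0.300000| = √0.300000 = 0.548
ρ < 1, so Jacobi converges

0.548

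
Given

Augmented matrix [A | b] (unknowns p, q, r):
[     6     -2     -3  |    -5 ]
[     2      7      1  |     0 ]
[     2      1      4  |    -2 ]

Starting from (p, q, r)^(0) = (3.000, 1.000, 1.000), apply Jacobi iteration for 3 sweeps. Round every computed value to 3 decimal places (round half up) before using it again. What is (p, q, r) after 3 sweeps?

(-0.851, 0.691, 0.566)

Iteration 1:
  p = (-5 - (-2)·1.000 - (-3)·1.000) / (6) = 0.000
  q = (0 - (2)·3.000 - (1)·1.000) / (7) = -1.000
  r = (-2 - (2)·3.000 - (1)·1.000) / (4) = -2.250
Iteration 2:
  p = (-5 - (-2)·-1.000 - (-3)·-2.250) / (6) = -2.292
  q = (0 - (2)·0.000 - (1)·-2.250) / (7) = 0.321
  r = (-2 - (2)·0.000 - (1)·-1.000) / (4) = -0.250
Iteration 3:
  p = (-5 - (-2)·0.321 - (-3)·-0.250) / (6) = -0.851
  q = (0 - (2)·-2.292 - (1)·-0.250) / (7) = 0.691
  r = (-2 - (2)·-2.292 - (1)·0.321) / (4) = 0.566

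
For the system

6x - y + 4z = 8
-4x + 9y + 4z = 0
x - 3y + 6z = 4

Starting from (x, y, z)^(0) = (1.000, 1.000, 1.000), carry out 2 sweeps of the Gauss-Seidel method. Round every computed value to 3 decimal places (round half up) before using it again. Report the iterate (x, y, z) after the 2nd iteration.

Iteration 1:
  x = (8 - (-1)·1.000 - (4)·1.000) / (6) = 0.833
  y = (0 - (-4)·0.833 - (4)·1.000) / (9) = -0.074
  z = (4 - (1)·0.833 - (-3)·-0.074) / (6) = 0.491
Iteration 2:
  x = (8 - (-1)·-0.074 - (4)·0.491) / (6) = 0.994
  y = (0 - (-4)·0.994 - (4)·0.491) / (9) = 0.224
  z = (4 - (1)·0.994 - (-3)·0.224) / (6) = 0.613

(0.994, 0.224, 0.613)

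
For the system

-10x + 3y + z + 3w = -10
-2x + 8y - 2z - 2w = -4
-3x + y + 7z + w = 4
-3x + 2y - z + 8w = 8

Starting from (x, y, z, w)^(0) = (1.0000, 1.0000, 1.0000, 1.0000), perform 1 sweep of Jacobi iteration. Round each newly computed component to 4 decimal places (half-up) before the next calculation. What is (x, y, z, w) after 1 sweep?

Iteration 1:
  x = (-10 - (3)·1.0000 - (1)·1.0000 - (3)·1.0000) / (-10) = 1.7000
  y = (-4 - (-2)·1.0000 - (-2)·1.0000 - (-2)·1.0000) / (8) = 0.2500
  z = (4 - (-3)·1.0000 - (1)·1.0000 - (1)·1.0000) / (7) = 0.7143
  w = (8 - (-3)·1.0000 - (2)·1.0000 - (-1)·1.0000) / (8) = 1.2500

(1.7000, 0.2500, 0.7143, 1.2500)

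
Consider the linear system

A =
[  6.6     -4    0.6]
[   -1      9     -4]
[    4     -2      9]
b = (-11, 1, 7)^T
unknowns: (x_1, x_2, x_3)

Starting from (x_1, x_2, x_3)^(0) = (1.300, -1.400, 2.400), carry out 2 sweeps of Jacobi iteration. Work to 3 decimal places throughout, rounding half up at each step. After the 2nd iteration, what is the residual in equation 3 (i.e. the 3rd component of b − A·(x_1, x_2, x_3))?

-10.638

Iteration 1:
  x_1 = (-11 - (-4)·-1.400 - (0.6)·2.400) / (6.6) = -2.733
  x_2 = (1 - (-1)·1.300 - (-4)·2.400) / (9) = 1.322
  x_3 = (7 - (4)·1.300 - (-2)·-1.400) / (9) = -0.111
Iteration 2:
  x_1 = (-11 - (-4)·1.322 - (0.6)·-0.111) / (6.6) = -0.855
  x_2 = (1 - (-1)·-2.733 - (-4)·-0.111) / (9) = -0.242
  x_3 = (7 - (4)·-2.733 - (-2)·1.322) / (9) = 2.286
Residual b − A·x = (-7.697, 11.467, -10.638)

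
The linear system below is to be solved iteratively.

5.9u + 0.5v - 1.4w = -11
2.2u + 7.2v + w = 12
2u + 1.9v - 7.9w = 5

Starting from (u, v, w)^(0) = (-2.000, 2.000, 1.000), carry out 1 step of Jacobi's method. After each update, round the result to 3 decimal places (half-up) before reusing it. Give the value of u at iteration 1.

-1.797

Iteration 1:
  u = (-11 - (0.5)·2.000 - (-1.4)·1.000) / (5.9) = -1.797
  v = (12 - (2.2)·-2.000 - (1)·1.000) / (7.2) = 2.139
  w = (5 - (2)·-2.000 - (1.9)·2.000) / (-7.9) = -0.658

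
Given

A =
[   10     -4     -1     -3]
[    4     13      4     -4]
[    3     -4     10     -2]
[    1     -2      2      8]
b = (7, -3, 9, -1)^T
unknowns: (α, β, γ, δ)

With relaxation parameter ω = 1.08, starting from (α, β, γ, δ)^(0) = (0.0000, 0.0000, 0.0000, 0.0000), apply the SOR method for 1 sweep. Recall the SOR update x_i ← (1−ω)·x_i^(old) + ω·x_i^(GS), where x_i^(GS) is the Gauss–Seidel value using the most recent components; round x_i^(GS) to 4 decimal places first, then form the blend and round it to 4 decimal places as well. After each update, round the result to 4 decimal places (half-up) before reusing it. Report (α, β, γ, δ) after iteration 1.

(0.7560, -0.5005, 0.5108, -0.5101)

Iteration 1:
  α: GS value = (7 - (-4)·0.0000 - (-1)·0.0000 - (-3)·0.0000) / (10) = 0.7000;  α ← (1−ω)·0.0000 + ω·0.7000 = 0.7560
  β: GS value = (-3 - (4)·0.7560 - (4)·0.0000 - (-4)·0.0000) / (13) = -0.4634;  β ← (1−ω)·0.0000 + ω·-0.4634 = -0.5005
  γ: GS value = (9 - (3)·0.7560 - (-4)·-0.5005 - (-2)·0.0000) / (10) = 0.4730;  γ ← (1−ω)·0.0000 + ω·0.4730 = 0.5108
  δ: GS value = (-1 - (1)·0.7560 - (-2)·-0.5005 - (2)·0.5108) / (8) = -0.4723;  δ ← (1−ω)·0.0000 + ω·-0.4723 = -0.5101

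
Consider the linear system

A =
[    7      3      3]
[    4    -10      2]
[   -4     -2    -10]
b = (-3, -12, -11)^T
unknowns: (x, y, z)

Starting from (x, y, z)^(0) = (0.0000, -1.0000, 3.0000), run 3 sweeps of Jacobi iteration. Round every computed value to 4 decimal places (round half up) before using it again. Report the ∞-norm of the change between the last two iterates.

0.3857

Iteration 1:
  x = (-3 - (3)·-1.0000 - (3)·3.0000) / (7) = -1.2857
  y = (-12 - (4)·0.0000 - (2)·3.0000) / (-10) = 1.8000
  z = (-11 - (-4)·0.0000 - (-2)·-1.0000) / (-10) = 1.3000
Iteration 2:
  x = (-3 - (3)·1.8000 - (3)·1.3000) / (7) = -1.7571
  y = (-12 - (4)·-1.2857 - (2)·1.3000) / (-10) = 0.9457
  z = (-11 - (-4)·-1.2857 - (-2)·1.8000) / (-10) = 1.2543
Iteration 3:
  x = (-3 - (3)·0.9457 - (3)·1.2543) / (7) = -1.3714
  y = (-12 - (4)·-1.7571 - (2)·1.2543) / (-10) = 0.7480
  z = (-11 - (-4)·-1.7571 - (-2)·0.9457) / (-10) = 1.6137
Change: (0.3857, -0.1977, 0.3594) → max |·| = 0.3857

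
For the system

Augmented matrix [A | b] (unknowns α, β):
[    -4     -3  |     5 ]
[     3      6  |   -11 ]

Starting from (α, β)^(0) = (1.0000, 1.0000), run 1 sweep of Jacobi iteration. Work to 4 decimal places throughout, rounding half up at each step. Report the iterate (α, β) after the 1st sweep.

Iteration 1:
  α = (5 - (-3)·1.0000) / (-4) = -2.0000
  β = (-11 - (3)·1.0000) / (6) = -2.3333

(-2.0000, -2.3333)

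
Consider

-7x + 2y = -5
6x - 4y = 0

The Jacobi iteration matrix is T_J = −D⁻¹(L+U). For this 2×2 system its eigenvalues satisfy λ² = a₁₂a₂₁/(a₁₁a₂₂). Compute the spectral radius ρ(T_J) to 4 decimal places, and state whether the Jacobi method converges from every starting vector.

a₁₂a₂₁/(a₁₁a₂₂) = (2)·(6) / ((-7)·(-4)) = 0.428571
ρ = √|0.428571| = √0.428571 = 0.6547
ρ < 1, so Jacobi converges

0.6547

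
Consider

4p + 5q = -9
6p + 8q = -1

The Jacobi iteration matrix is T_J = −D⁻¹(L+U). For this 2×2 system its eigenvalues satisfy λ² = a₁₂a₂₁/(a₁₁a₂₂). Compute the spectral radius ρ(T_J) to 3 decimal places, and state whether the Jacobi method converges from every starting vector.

0.968

a₁₂a₂₁/(a₁₁a₂₂) = (5)·(6) / ((4)·(8)) = 0.937500
ρ = √|0.937500| = √0.937500 = 0.968
ρ < 1, so Jacobi converges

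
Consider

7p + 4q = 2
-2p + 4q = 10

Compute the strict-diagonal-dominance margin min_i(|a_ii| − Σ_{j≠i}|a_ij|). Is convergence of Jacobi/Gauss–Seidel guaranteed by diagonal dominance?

2

row 1: |7| − (4) = 3
row 2: |4| − (2) = 2
minimum over rows = 2 → strictly diagonally dominant (convergence guaranteed)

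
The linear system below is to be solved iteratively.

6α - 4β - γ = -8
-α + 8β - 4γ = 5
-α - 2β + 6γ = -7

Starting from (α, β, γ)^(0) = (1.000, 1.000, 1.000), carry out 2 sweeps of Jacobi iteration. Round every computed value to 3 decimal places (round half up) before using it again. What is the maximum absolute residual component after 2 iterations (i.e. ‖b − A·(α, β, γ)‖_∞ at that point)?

4.251

Iteration 1:
  α = (-8 - (-4)·1.000 - (-1)·1.000) / (6) = -0.500
  β = (5 - (-1)·1.000 - (-4)·1.000) / (8) = 1.250
  γ = (-7 - (-1)·1.000 - (-2)·1.000) / (6) = -0.667
Iteration 2:
  α = (-8 - (-4)·1.250 - (-1)·-0.667) / (6) = -0.611
  β = (5 - (-1)·-0.500 - (-4)·-0.667) / (8) = 0.229
  γ = (-7 - (-1)·-0.500 - (-2)·1.250) / (6) = -0.833
Residual b − A·x = (-4.251, -0.775, -2.155); ∞-norm = 4.251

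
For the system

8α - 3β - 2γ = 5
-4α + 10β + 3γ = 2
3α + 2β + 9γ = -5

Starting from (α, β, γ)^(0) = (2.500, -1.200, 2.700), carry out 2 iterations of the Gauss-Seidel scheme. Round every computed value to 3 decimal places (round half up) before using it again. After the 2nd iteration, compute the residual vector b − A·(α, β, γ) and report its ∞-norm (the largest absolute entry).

Iteration 1:
  α = (5 - (-3)·-1.200 - (-2)·2.700) / (8) = 0.850
  β = (2 - (-4)·0.850 - (3)·2.700) / (10) = -0.270
  γ = (-5 - (3)·0.850 - (2)·-0.270) / (9) = -0.779
Iteration 2:
  α = (5 - (-3)·-0.270 - (-2)·-0.779) / (8) = 0.329
  β = (2 - (-4)·0.329 - (3)·-0.779) / (10) = 0.565
  γ = (-5 - (3)·0.329 - (2)·0.565) / (9) = -0.791
Residual b − A·x = (2.481, 0.039, 0.002); ∞-norm = 2.481

2.481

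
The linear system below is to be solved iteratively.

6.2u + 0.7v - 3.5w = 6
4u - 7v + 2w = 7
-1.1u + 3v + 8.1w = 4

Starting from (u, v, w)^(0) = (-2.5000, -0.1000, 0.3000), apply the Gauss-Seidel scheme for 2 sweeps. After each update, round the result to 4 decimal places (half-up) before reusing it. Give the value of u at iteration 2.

Iteration 1:
  u = (6 - (0.7)·-0.1000 - (-3.5)·0.3000) / (6.2) = 1.1484
  v = (7 - (4)·1.1484 - (2)·0.3000) / (-7) = -0.2581
  w = (4 - (-1.1)·1.1484 - (3)·-0.2581) / (8.1) = 0.7454
Iteration 2:
  u = (6 - (0.7)·-0.2581 - (-3.5)·0.7454) / (6.2) = 1.4177
  v = (7 - (4)·1.4177 - (2)·0.7454) / (-7) = 0.0231
  w = (4 - (-1.1)·1.4177 - (3)·0.0231) / (8.1) = 0.6778

1.4177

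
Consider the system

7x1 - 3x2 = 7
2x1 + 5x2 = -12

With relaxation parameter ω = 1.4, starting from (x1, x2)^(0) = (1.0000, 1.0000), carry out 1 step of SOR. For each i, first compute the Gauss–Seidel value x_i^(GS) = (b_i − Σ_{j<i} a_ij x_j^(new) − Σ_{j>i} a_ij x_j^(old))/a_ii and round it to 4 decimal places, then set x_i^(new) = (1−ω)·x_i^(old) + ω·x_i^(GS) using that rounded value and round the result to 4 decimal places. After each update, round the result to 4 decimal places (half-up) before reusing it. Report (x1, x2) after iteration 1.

(1.6000, -4.6560)

Iteration 1:
  x1: GS value = (7 - (-3)·1.0000) / (7) = 1.4286;  x1 ← (1−ω)·1.0000 + ω·1.4286 = 1.6000
  x2: GS value = (-12 - (2)·1.6000) / (5) = -3.0400;  x2 ← (1−ω)·1.0000 + ω·-3.0400 = -4.6560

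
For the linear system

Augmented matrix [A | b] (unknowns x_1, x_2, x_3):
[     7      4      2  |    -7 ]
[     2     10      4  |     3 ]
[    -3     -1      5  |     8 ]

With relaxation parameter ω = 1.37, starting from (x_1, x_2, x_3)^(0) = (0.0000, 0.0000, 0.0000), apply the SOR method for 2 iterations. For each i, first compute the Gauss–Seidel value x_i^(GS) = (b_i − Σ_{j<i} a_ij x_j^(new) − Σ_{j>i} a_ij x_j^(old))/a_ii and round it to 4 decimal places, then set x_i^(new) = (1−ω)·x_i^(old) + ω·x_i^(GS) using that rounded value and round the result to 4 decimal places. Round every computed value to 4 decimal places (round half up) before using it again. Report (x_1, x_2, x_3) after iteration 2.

Iteration 1:
  x_1: GS value = (-7 - (4)·0.0000 - (2)·0.0000) / (7) = -1.0000;  x_1 ← (1−ω)·0.0000 + ω·-1.0000 = -1.3700
  x_2: GS value = (3 - (2)·-1.3700 - (4)·0.0000) / (10) = 0.5740;  x_2 ← (1−ω)·0.0000 + ω·0.5740 = 0.7864
  x_3: GS value = (8 - (-3)·-1.3700 - (-1)·0.7864) / (5) = 0.9353;  x_3 ← (1−ω)·0.0000 + ω·0.9353 = 1.2814
Iteration 2:
  x_1: GS value = (-7 - (4)·0.7864 - (2)·1.2814) / (7) = -1.8155;  x_1 ← (1−ω)·-1.3700 + ω·-1.8155 = -1.9803
  x_2: GS value = (3 - (2)·-1.9803 - (4)·1.2814) / (10) = 0.1835;  x_2 ← (1−ω)·0.7864 + ω·0.1835 = -0.0396
  x_3: GS value = (8 - (-3)·-1.9803 - (-1)·-0.0396) / (5) = 0.4039;  x_3 ← (1−ω)·1.2814 + ω·0.4039 = 0.0792

(-1.9803, -0.0396, 0.0792)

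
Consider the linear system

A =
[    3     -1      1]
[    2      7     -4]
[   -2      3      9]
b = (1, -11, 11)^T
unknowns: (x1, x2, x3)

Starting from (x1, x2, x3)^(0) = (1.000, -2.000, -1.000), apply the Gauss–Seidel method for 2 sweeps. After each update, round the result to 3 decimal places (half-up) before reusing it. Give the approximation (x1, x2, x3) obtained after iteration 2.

(-1.027, -0.171, 1.051)

Iteration 1:
  x1 = (1 - (-1)·-2.000 - (1)·-1.000) / (3) = 0.000
  x2 = (-11 - (2)·0.000 - (-4)·-1.000) / (7) = -2.143
  x3 = (11 - (-2)·0.000 - (3)·-2.143) / (9) = 1.937
Iteration 2:
  x1 = (1 - (-1)·-2.143 - (1)·1.937) / (3) = -1.027
  x2 = (-11 - (2)·-1.027 - (-4)·1.937) / (7) = -0.171
  x3 = (11 - (-2)·-1.027 - (3)·-0.171) / (9) = 1.051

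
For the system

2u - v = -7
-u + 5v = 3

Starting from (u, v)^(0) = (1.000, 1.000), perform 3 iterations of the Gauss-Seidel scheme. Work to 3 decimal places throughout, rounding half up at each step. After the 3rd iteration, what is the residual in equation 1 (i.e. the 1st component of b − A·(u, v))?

Iteration 1:
  u = (-7 - (-1)·1.000) / (2) = -3.000
  v = (3 - (-1)·-3.000) / (5) = 0.000
Iteration 2:
  u = (-7 - (-1)·0.000) / (2) = -3.500
  v = (3 - (-1)·-3.500) / (5) = -0.100
Iteration 3:
  u = (-7 - (-1)·-0.100) / (2) = -3.550
  v = (3 - (-1)·-3.550) / (5) = -0.110
Residual b − A·x = (-0.010, 0.000)

-0.010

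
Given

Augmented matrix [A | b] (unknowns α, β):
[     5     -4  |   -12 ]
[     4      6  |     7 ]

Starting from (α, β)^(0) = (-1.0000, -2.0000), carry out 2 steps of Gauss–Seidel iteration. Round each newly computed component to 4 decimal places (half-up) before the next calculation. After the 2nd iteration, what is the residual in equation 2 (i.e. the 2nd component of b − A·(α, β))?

-0.0002

Iteration 1:
  α = (-12 - (-4)·-2.0000) / (5) = -4.0000
  β = (7 - (4)·-4.0000) / (6) = 3.8333
Iteration 2:
  α = (-12 - (-4)·3.8333) / (5) = 0.6666
  β = (7 - (4)·0.6666) / (6) = 0.7223
Residual b − A·x = (-12.4438, -0.0002)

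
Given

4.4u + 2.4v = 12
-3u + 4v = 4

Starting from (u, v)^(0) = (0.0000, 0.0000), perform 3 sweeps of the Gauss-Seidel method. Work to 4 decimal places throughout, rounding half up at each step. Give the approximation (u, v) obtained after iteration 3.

Iteration 1:
  u = (12 - (2.4)·0.0000) / (4.4) = 2.7273
  v = (4 - (-3)·2.7273) / (4) = 3.0455
Iteration 2:
  u = (12 - (2.4)·3.0455) / (4.4) = 1.0661
  v = (4 - (-3)·1.0661) / (4) = 1.7996
Iteration 3:
  u = (12 - (2.4)·1.7996) / (4.4) = 1.7457
  v = (4 - (-3)·1.7457) / (4) = 2.3093

(1.7457, 2.3093)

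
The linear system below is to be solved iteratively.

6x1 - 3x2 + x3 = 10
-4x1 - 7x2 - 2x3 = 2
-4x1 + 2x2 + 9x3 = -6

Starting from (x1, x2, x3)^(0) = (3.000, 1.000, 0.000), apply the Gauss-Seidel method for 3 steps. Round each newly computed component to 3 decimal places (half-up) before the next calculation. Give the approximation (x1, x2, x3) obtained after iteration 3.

(1.222, -0.954, 0.088)

Iteration 1:
  x1 = (10 - (-3)·1.000 - (1)·0.000) / (6) = 2.167
  x2 = (2 - (-4)·2.167 - (-2)·0.000) / (-7) = -1.524
  x3 = (-6 - (-4)·2.167 - (2)·-1.524) / (9) = 0.635
Iteration 2:
  x1 = (10 - (-3)·-1.524 - (1)·0.635) / (6) = 0.799
  x2 = (2 - (-4)·0.799 - (-2)·0.635) / (-7) = -0.924
  x3 = (-6 - (-4)·0.799 - (2)·-0.924) / (9) = -0.106
Iteration 3:
  x1 = (10 - (-3)·-0.924 - (1)·-0.106) / (6) = 1.222
  x2 = (2 - (-4)·1.222 - (-2)·-0.106) / (-7) = -0.954
  x3 = (-6 - (-4)·1.222 - (2)·-0.954) / (9) = 0.088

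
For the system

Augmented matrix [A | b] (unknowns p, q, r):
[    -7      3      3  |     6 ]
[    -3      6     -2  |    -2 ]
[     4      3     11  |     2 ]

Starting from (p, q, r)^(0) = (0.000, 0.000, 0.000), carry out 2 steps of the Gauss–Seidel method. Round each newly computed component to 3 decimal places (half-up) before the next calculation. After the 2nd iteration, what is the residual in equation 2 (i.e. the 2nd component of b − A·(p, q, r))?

-0.103

Iteration 1:
  p = (6 - (3)·0.000 - (3)·0.000) / (-7) = -0.857
  q = (-2 - (-3)·-0.857 - (-2)·0.000) / (6) = -0.762
  r = (2 - (4)·-0.857 - (3)·-0.762) / (11) = 0.701
Iteration 2:
  p = (6 - (3)·-0.762 - (3)·0.701) / (-7) = -0.883
  q = (-2 - (-3)·-0.883 - (-2)·0.701) / (6) = -0.541
  r = (2 - (4)·-0.883 - (3)·-0.541) / (11) = 0.650
Residual b − A·x = (-0.508, -0.103, 0.005)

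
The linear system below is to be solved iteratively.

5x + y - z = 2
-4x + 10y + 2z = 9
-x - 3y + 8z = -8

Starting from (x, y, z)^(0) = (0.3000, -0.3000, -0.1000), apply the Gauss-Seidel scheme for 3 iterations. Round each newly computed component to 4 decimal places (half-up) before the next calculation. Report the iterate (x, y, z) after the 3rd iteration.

Iteration 1:
  x = (2 - (1)·-0.3000 - (-1)·-0.1000) / (5) = 0.4400
  y = (9 - (-4)·0.4400 - (2)·-0.1000) / (10) = 1.0960
  z = (-8 - (-1)·0.4400 - (-3)·1.0960) / (8) = -0.5340
Iteration 2:
  x = (2 - (1)·1.0960 - (-1)·-0.5340) / (5) = 0.0740
  y = (9 - (-4)·0.0740 - (2)·-0.5340) / (10) = 1.0364
  z = (-8 - (-1)·0.0740 - (-3)·1.0364) / (8) = -0.6021
Iteration 3:
  x = (2 - (1)·1.0364 - (-1)·-0.6021) / (5) = 0.0723
  y = (9 - (-4)·0.0723 - (2)·-0.6021) / (10) = 1.0493
  z = (-8 - (-1)·0.0723 - (-3)·1.0493) / (8) = -0.5975

(0.0723, 1.0493, -0.5975)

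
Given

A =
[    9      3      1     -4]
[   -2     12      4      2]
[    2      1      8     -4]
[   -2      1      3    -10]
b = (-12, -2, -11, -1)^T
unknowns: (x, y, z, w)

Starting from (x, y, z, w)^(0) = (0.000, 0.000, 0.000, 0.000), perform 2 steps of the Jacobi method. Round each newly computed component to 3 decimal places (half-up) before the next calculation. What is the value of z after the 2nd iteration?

-0.971

Iteration 1:
  x = (-12 - (3)·0.000 - (1)·0.000 - (-4)·0.000) / (9) = -1.333
  y = (-2 - (-2)·0.000 - (4)·0.000 - (2)·0.000) / (12) = -0.167
  z = (-11 - (2)·0.000 - (1)·0.000 - (-4)·0.000) / (8) = -1.375
  w = (-1 - (-2)·0.000 - (1)·0.000 - (3)·0.000) / (-10) = 0.100
Iteration 2:
  x = (-12 - (3)·-0.167 - (1)·-1.375 - (-4)·0.100) / (9) = -1.080
  y = (-2 - (-2)·-1.333 - (4)·-1.375 - (2)·0.100) / (12) = 0.053
  z = (-11 - (2)·-1.333 - (1)·-0.167 - (-4)·0.100) / (8) = -0.971
  w = (-1 - (-2)·-1.333 - (1)·-0.167 - (3)·-1.375) / (-10) = -0.063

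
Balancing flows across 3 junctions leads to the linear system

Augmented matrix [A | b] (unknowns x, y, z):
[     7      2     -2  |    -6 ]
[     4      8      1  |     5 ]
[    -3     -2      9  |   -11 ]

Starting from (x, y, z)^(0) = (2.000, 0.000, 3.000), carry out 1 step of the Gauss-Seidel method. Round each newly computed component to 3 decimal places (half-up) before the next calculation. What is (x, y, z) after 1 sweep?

Iteration 1:
  x = (-6 - (2)·0.000 - (-2)·3.000) / (7) = 0.000
  y = (5 - (4)·0.000 - (1)·3.000) / (8) = 0.250
  z = (-11 - (-3)·0.000 - (-2)·0.250) / (9) = -1.167

(0.000, 0.250, -1.167)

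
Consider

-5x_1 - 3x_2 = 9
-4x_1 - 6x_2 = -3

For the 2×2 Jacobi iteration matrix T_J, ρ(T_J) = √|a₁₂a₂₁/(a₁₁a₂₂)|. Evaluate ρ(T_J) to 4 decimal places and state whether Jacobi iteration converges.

0.6325

a₁₂a₂₁/(a₁₁a₂₂) = (-3)·(-4) / ((-5)·(-6)) = 0.400000
ρ = √|0.400000| = √0.400000 = 0.6325
ρ < 1, so Jacobi converges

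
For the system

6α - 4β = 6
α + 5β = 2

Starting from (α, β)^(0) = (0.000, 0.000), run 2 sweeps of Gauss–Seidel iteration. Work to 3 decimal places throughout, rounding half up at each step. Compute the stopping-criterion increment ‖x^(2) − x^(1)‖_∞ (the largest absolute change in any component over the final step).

Iteration 1:
  α = (6 - (-4)·0.000) / (6) = 1.000
  β = (2 - (1)·1.000) / (5) = 0.200
Iteration 2:
  α = (6 - (-4)·0.200) / (6) = 1.133
  β = (2 - (1)·1.133) / (5) = 0.173
Change: (0.133, -0.027) → max |·| = 0.133

0.133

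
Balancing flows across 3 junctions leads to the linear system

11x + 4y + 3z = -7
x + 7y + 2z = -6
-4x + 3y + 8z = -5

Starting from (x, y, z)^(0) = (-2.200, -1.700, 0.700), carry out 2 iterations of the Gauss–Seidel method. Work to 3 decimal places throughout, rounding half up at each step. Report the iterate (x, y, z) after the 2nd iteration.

(-0.169, -0.735, -0.434)

Iteration 1:
  x = (-7 - (4)·-1.700 - (3)·0.700) / (11) = -0.209
  y = (-6 - (1)·-0.209 - (2)·0.700) / (7) = -1.027
  z = (-5 - (-4)·-0.209 - (3)·-1.027) / (8) = -0.344
Iteration 2:
  x = (-7 - (4)·-1.027 - (3)·-0.344) / (11) = -0.169
  y = (-6 - (1)·-0.169 - (2)·-0.344) / (7) = -0.735
  z = (-5 - (-4)·-0.169 - (3)·-0.735) / (8) = -0.434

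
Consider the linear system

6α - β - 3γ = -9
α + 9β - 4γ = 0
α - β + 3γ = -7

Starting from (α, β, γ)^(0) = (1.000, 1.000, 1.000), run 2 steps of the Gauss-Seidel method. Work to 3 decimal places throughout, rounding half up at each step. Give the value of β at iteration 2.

-0.573

Iteration 1:
  α = (-9 - (-1)·1.000 - (-3)·1.000) / (6) = -0.833
  β = (0 - (1)·-0.833 - (-4)·1.000) / (9) = 0.537
  γ = (-7 - (1)·-0.833 - (-1)·0.537) / (3) = -1.877
Iteration 2:
  α = (-9 - (-1)·0.537 - (-3)·-1.877) / (6) = -2.349
  β = (0 - (1)·-2.349 - (-4)·-1.877) / (9) = -0.573
  γ = (-7 - (1)·-2.349 - (-1)·-0.573) / (3) = -1.741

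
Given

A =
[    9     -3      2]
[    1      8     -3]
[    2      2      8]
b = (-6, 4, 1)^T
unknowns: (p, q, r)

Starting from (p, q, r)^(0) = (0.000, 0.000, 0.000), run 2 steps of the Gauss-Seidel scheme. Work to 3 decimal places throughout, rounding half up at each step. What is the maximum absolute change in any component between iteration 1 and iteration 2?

Iteration 1:
  p = (-6 - (-3)·0.000 - (2)·0.000) / (9) = -0.667
  q = (4 - (1)·-0.667 - (-3)·0.000) / (8) = 0.583
  r = (1 - (2)·-0.667 - (2)·0.583) / (8) = 0.146
Iteration 2:
  p = (-6 - (-3)·0.583 - (2)·0.146) / (9) = -0.505
  q = (4 - (1)·-0.505 - (-3)·0.146) / (8) = 0.618
  r = (1 - (2)·-0.505 - (2)·0.618) / (8) = 0.097
Change: (0.162, 0.035, -0.049) → max |·| = 0.162

0.162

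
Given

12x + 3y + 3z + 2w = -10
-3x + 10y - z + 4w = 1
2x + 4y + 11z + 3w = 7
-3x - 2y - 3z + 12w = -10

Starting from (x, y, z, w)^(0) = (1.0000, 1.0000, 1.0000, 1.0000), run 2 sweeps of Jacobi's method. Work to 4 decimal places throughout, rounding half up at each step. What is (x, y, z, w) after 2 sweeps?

Iteration 1:
  x = (-10 - (3)·1.0000 - (3)·1.0000 - (2)·1.0000) / (12) = -1.5000
  y = (1 - (-3)·1.0000 - (-1)·1.0000 - (4)·1.0000) / (10) = 0.1000
  z = (7 - (2)·1.0000 - (4)·1.0000 - (3)·1.0000) / (11) = -0.1818
  w = (-10 - (-3)·1.0000 - (-2)·1.0000 - (-3)·1.0000) / (12) = -0.1667
Iteration 2:
  x = (-10 - (3)·0.1000 - (3)·-0.1818 - (2)·-0.1667) / (12) = -0.7851
  y = (1 - (-3)·-1.5000 - (-1)·-0.1818 - (4)·-0.1667) / (10) = -0.3015
  z = (7 - (2)·-1.5000 - (4)·0.1000 - (3)·-0.1667) / (11) = 0.9182
  w = (-10 - (-3)·-1.5000 - (-2)·0.1000 - (-3)·-0.1818) / (12) = -1.2371

(-0.7851, -0.3015, 0.9182, -1.2371)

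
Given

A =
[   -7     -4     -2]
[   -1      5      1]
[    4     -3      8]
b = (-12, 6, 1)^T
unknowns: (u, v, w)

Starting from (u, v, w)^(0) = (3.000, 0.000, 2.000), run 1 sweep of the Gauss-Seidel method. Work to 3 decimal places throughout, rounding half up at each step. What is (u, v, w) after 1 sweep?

Iteration 1:
  u = (-12 - (-4)·0.000 - (-2)·2.000) / (-7) = 1.143
  v = (6 - (-1)·1.143 - (1)·2.000) / (5) = 1.029
  w = (1 - (4)·1.143 - (-3)·1.029) / (8) = -0.061

(1.143, 1.029, -0.061)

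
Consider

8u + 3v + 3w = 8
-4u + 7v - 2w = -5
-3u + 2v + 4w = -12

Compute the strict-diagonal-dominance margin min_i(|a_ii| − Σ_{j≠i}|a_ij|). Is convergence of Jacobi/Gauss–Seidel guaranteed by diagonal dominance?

row 1: |8| − (3+3) = 2
row 2: |7| − (4+2) = 1
row 3: |4| − (3+2) = -1
minimum over rows = -1 → not strictly diagonally dominant

-1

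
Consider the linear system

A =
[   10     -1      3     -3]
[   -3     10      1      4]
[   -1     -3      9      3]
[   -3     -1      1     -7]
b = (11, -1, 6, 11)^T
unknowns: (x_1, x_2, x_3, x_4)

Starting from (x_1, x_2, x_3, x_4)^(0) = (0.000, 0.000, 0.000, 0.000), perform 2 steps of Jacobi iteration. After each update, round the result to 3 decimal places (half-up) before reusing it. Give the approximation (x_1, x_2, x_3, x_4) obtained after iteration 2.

(0.419, 0.792, 1.279, -1.933)

Iteration 1:
  x_1 = (11 - (-1)·0.000 - (3)·0.000 - (-3)·0.000) / (10) = 1.100
  x_2 = (-1 - (-3)·0.000 - (1)·0.000 - (4)·0.000) / (10) = -0.100
  x_3 = (6 - (-1)·0.000 - (-3)·0.000 - (3)·0.000) / (9) = 0.667
  x_4 = (11 - (-3)·0.000 - (-1)·0.000 - (1)·0.000) / (-7) = -1.571
Iteration 2:
  x_1 = (11 - (-1)·-0.100 - (3)·0.667 - (-3)·-1.571) / (10) = 0.419
  x_2 = (-1 - (-3)·1.100 - (1)·0.667 - (4)·-1.571) / (10) = 0.792
  x_3 = (6 - (-1)·1.100 - (-3)·-0.100 - (3)·-1.571) / (9) = 1.279
  x_4 = (11 - (-3)·1.100 - (-1)·-0.100 - (1)·0.667) / (-7) = -1.933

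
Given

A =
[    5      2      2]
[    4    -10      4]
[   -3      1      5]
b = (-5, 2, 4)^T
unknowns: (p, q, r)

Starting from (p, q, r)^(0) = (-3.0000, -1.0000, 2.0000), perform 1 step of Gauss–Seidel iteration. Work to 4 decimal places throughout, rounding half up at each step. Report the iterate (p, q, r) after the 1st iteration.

(-1.4000, 0.0400, -0.0480)

Iteration 1:
  p = (-5 - (2)·-1.0000 - (2)·2.0000) / (5) = -1.4000
  q = (2 - (4)·-1.4000 - (4)·2.0000) / (-10) = 0.0400
  r = (4 - (-3)·-1.4000 - (1)·0.0400) / (5) = -0.0480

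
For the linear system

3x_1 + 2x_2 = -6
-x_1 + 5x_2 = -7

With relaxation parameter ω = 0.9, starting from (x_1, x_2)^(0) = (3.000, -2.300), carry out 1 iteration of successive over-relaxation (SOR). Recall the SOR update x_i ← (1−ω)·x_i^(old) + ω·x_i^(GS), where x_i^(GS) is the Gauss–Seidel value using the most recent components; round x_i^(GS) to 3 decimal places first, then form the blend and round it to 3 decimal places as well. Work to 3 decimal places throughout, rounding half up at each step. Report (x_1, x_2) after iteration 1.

(-0.120, -1.512)

Iteration 1:
  x_1: GS value = (-6 - (2)·-2.300) / (3) = -0.467;  x_1 ← (1−ω)·3.000 + ω·-0.467 = -0.120
  x_2: GS value = (-7 - (-1)·-0.120) / (5) = -1.424;  x_2 ← (1−ω)·-2.300 + ω·-1.424 = -1.512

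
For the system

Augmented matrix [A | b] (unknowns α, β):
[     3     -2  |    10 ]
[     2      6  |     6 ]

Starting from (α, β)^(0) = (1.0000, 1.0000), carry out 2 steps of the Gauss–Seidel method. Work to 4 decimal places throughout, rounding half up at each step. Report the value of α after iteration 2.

3.1111

Iteration 1:
  α = (10 - (-2)·1.0000) / (3) = 4.0000
  β = (6 - (2)·4.0000) / (6) = -0.3333
Iteration 2:
  α = (10 - (-2)·-0.3333) / (3) = 3.1111
  β = (6 - (2)·3.1111) / (6) = -0.0370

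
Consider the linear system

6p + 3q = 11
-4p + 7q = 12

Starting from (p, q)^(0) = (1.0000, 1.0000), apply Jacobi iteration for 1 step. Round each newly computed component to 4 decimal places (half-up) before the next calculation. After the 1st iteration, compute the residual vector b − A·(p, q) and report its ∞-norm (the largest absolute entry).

3.8569

Iteration 1:
  p = (11 - (3)·1.0000) / (6) = 1.3333
  q = (12 - (-4)·1.0000) / (7) = 2.2857
Residual b − A·x = (-3.8569, 1.3333); ∞-norm = 3.8569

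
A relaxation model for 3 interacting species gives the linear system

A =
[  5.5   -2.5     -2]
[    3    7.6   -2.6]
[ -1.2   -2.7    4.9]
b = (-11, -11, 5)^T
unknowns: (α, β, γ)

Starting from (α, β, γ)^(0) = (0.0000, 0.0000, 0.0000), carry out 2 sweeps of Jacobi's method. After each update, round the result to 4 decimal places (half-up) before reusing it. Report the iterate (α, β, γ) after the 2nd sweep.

Iteration 1:
  α = (-11 - (-2.5)·0.0000 - (-2)·0.0000) / (5.5) = -2.0000
  β = (-11 - (3)·0.0000 - (-2.6)·0.0000) / (7.6) = -1.4474
  γ = (5 - (-1.2)·0.0000 - (-2.7)·0.0000) / (4.9) = 1.0204
Iteration 2:
  α = (-11 - (-2.5)·-1.4474 - (-2)·1.0204) / (5.5) = -2.2869
  β = (-11 - (3)·-2.0000 - (-2.6)·1.0204) / (7.6) = -0.3088
  γ = (5 - (-1.2)·-2.0000 - (-2.7)·-1.4474) / (4.9) = -0.2669

(-2.2869, -0.3088, -0.2669)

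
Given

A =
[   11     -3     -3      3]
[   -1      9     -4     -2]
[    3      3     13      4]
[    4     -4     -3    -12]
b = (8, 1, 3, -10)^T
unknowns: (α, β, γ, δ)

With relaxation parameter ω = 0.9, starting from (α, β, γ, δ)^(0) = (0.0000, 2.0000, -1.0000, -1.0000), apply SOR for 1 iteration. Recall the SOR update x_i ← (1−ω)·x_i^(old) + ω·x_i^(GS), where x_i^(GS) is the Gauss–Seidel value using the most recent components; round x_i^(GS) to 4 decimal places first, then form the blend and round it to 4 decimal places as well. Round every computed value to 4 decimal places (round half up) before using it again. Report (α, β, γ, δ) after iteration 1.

(1.1454, -0.1855, 0.1852, 1.0076)

Iteration 1:
  α: GS value = (8 - (-3)·2.0000 - (-3)·-1.0000 - (3)·-1.0000) / (11) = 1.2727;  α ← (1−ω)·0.0000 + ω·1.2727 = 1.1454
  β: GS value = (1 - (-1)·1.1454 - (-4)·-1.0000 - (-2)·-1.0000) / (9) = -0.4283;  β ← (1−ω)·2.0000 + ω·-0.4283 = -0.1855
  γ: GS value = (3 - (3)·1.1454 - (3)·-0.1855 - (4)·-1.0000) / (13) = 0.3169;  γ ← (1−ω)·-1.0000 + ω·0.3169 = 0.1852
  δ: GS value = (-10 - (4)·1.1454 - (-4)·-0.1855 - (-3)·0.1852) / (-12) = 1.2307;  δ ← (1−ω)·-1.0000 + ω·1.2307 = 1.0076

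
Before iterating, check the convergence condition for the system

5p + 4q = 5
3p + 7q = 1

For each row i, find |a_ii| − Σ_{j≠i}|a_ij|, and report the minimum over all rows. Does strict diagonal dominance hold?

1

row 1: |5| − (4) = 1
row 2: |7| − (3) = 4
minimum over rows = 1 → strictly diagonally dominant (convergence guaranteed)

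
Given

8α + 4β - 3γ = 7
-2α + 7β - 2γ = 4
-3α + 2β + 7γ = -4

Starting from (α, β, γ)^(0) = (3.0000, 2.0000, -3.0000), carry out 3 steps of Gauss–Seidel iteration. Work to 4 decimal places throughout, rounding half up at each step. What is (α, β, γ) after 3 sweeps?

(0.4631, 0.5996, -0.5443)

Iteration 1:
  α = (7 - (4)·2.0000 - (-3)·-3.0000) / (8) = -1.2500
  β = (4 - (-2)·-1.2500 - (-2)·-3.0000) / (7) = -0.6429
  γ = (-4 - (-3)·-1.2500 - (2)·-0.6429) / (7) = -0.9235
Iteration 2:
  α = (7 - (4)·-0.6429 - (-3)·-0.9235) / (8) = 0.8501
  β = (4 - (-2)·0.8501 - (-2)·-0.9235) / (7) = 0.5505
  γ = (-4 - (-3)·0.8501 - (2)·0.5505) / (7) = -0.3644
Iteration 3:
  α = (7 - (4)·0.5505 - (-3)·-0.3644) / (8) = 0.4631
  β = (4 - (-2)·0.4631 - (-2)·-0.3644) / (7) = 0.5996
  γ = (-4 - (-3)·0.4631 - (2)·0.5996) / (7) = -0.5443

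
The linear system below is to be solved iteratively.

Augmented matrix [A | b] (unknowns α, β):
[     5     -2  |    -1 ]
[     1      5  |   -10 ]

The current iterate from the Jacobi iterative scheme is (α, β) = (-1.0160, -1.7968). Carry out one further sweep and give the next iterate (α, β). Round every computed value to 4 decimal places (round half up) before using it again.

One sweep:
  α = (-1 - (-2)·-1.7968) / (5) = -0.9187
  β = (-10 - (1)·-1.0160) / (5) = -1.7968

(-0.9187, -1.7968)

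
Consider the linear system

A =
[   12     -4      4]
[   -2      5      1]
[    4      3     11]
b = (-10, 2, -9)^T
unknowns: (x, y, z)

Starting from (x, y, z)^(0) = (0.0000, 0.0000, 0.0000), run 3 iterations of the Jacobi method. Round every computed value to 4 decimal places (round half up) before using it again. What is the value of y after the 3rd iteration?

0.3539

Iteration 1:
  x = (-10 - (-4)·0.0000 - (4)·0.0000) / (12) = -0.8333
  y = (2 - (-2)·0.0000 - (1)·0.0000) / (5) = 0.4000
  z = (-9 - (4)·0.0000 - (3)·0.0000) / (11) = -0.8182
Iteration 2:
  x = (-10 - (-4)·0.4000 - (4)·-0.8182) / (12) = -0.4273
  y = (2 - (-2)·-0.8333 - (1)·-0.8182) / (5) = 0.2303
  z = (-9 - (4)·-0.8333 - (3)·0.4000) / (11) = -0.6243
Iteration 3:
  x = (-10 - (-4)·0.2303 - (4)·-0.6243) / (12) = -0.5485
  y = (2 - (-2)·-0.4273 - (1)·-0.6243) / (5) = 0.3539
  z = (-9 - (4)·-0.4273 - (3)·0.2303) / (11) = -0.7256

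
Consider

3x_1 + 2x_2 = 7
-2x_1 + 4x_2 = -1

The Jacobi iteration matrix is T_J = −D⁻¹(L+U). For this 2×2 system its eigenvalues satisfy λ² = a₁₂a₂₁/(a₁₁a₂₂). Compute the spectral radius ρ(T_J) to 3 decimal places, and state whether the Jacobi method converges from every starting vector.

a₁₂a₂₁/(a₁₁a₂₂) = (2)·(-2) / ((3)·(4)) = -0.333333
ρ = √|-0.333333| = √0.333333 = 0.577
ρ < 1, so Jacobi converges

0.577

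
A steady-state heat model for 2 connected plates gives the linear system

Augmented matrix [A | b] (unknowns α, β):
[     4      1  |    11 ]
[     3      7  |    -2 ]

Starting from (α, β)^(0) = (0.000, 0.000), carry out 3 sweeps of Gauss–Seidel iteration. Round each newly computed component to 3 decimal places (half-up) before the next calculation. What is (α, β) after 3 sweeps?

(3.155, -1.638)

Iteration 1:
  α = (11 - (1)·0.000) / (4) = 2.750
  β = (-2 - (3)·2.750) / (7) = -1.464
Iteration 2:
  α = (11 - (1)·-1.464) / (4) = 3.116
  β = (-2 - (3)·3.116) / (7) = -1.621
Iteration 3:
  α = (11 - (1)·-1.621) / (4) = 3.155
  β = (-2 - (3)·3.155) / (7) = -1.638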